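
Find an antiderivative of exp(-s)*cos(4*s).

4*exp(-s)*sin(4*s)/17 - exp(-s)*cos(4*s)/17 + C

Let I denote the integral. Integrate by parts with u = cos(4*s), dv = exp(-s) ds, so v = -exp(-s): I = -exp(-s)*cos(4*s) − 4·∫ exp(-s)*sin(4*s) ds.
Apply parts again with u = sin(4*s), dv = exp(-s) ds: ∫ exp(-s)*sin(4*s) ds = -exp(-s)*sin(4*s) + 4·I. Substituting back brings back I: I = 4*exp(-s)*sin(4*s) - exp(-s)*cos(4*s) − 16·I.
Solving for I: (1 + 16)·I equals the remaining terms, so I = (1/17)·(4*exp(-s)*sin(4*s) - exp(-s)*cos(4*s)).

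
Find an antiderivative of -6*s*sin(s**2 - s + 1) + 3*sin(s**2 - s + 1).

Let u = s**2 - s + 1, so du = (2*s - 1) ds.
Rewriting, the integral becomes -3·∫ sin(u) du = -3·-cos(u).
Substituting back, u = s**2 - s + 1.

3*cos(s**2 - s + 1) + C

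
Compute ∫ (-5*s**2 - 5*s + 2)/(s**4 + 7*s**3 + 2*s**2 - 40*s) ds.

-log(s)/20 - log(s - 2)/3 - 29*log(s + 4)/12 + 14*log(s + 5)/5 + C

Factor the denominator: s*(s - 2)*(s + 4)*(s + 5).
Partial-fraction decomposition: 14/(5*(s + 5)) - 29/(12*(s + 4)) - 1/(3*(s - 2)) - 1/(20*s).
Integrate each term: A/(s−a) contributes A·log|s−a|.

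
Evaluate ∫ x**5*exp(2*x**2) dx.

Let u = x², du = 2x dx; rewrite as (1/2)∫ u^2·exp(2u) du.
Now integrate by parts 2 times.

(2*x**4 - 2*x**2 + 1)*exp(2*x**2)/8 + C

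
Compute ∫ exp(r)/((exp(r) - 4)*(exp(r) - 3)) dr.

Let u = e^r, du = e^r dr.
The integral becomes ∫ du/((u-3)(u-4)); decompose into partial fractions.

log(exp(r) - 4) - log(exp(r) - 3) + C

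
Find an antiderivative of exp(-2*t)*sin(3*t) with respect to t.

-2*exp(-2*t)*sin(3*t)/13 - 3*exp(-2*t)*cos(3*t)/13 + C

Let I denote the integral. Integrate by parts with u = sin(3*t), dv = exp(-2*t) dt, so v = -exp(-2*t)/2: I = -exp(-2*t)*sin(3*t)/2 + (3/2)·∫ exp(-2*t)*cos(3*t) dt.
Apply parts again with u = cos(3*t), dv = exp(-2*t) dt: ∫ exp(-2*t)*cos(3*t) dt = -exp(-2*t)*cos(3*t)/2 − (3/2)·I. Substituting back brings back I: I = -exp(-2*t)*sin(3*t)/2 - 3*exp(-2*t)*cos(3*t)/4 − (9/4)·I.
Solving for I: (1 + 9/4)·I equals the remaining terms, so I = (4/13)·(-exp(-2*t)*sin(3*t)/2 - 3*exp(-2*t)*cos(3*t)/4).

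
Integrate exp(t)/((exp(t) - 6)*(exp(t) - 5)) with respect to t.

log(exp(t) - 6) - log(exp(t) - 5) + C

Let u = e^t, du = e^t dt.
The integral becomes ∫ du/((u-6)(u-5)); decompose into partial fractions.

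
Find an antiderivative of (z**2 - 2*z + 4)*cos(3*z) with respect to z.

Use integration by parts with u = z**2 - 2*z + 4, dv = cos(3*z) dz, so v = sin(3*z)/3.
Apply parts 2 times (tabular method): alternate signs, differentiate u down to 0, integrate dv up.

z**2*sin(3*z)/3 - 2*z*sin(3*z)/3 + 2*z*cos(3*z)/9 + 34*sin(3*z)/27 - 2*cos(3*z)/9 + C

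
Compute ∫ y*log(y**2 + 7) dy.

y**2*log(y**2 + 7)/2 - y**2/2 + 7*log(y**2 + 7)/2 + C

Let u = y**2 + 7, so du = (2*y) dy.
The integral becomes (1/2)·∫ log(u) du; integrate by parts with u′=log(u), dv′=du.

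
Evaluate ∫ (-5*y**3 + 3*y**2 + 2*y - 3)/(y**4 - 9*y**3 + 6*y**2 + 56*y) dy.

Factor the denominator: y*(y - 7)*(y - 4)*(y + 2).
Partial-fraction decomposition: -5/(12*(y + 2)) + 89/(24*(y - 4)) - 173/(21*(y - 7)) - 3/(56*y).
Integrate each term: A/(y−a) contributes A·log|y−a|.

-3*log(y)/56 - 173*log(y - 7)/21 + 89*log(y - 4)/24 - 5*log(y + 2)/12 + C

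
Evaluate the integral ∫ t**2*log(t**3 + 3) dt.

Let u = t**3 + 3, so du = (3*t**2) dt.
The integral becomes (1/3)·∫ log(u) du; integrate by parts with u′=log(u), dv′=du.

t**3*log(t**3 + 3)/3 - t**3/3 + log(t**3 + 3) + C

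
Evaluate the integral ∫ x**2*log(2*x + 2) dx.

Use integration by parts with u = log(2*x + 2), dv = x**2 dx.
Then du = 2/(2*x + 2) dx and v = x**3/3.

x**3*log(2*x + 2)/3 - x**3/9 + x**2/6 - x/3 + log(x + 1)/3 + C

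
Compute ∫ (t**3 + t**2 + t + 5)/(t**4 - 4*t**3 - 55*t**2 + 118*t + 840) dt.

Factor the denominator: (t - 7)*(t - 6)*(t + 4)*(t + 5).
Partial-fraction decomposition: 25/(33*(t + 5)) - 47/(110*(t + 4)) - 263/(110*(t - 6)) + 101/(33*(t - 7)).
Integrate each term: A/(t−a) contributes A·log|t−a|.

101*log(t - 7)/33 - 263*log(t - 6)/110 - 47*log(t + 4)/110 + 25*log(t + 5)/33 + C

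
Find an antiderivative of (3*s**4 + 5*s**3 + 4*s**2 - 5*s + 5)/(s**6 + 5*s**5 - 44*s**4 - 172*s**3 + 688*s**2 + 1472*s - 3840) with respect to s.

Factor the denominator: (s - 4)**2*(s - 2)*(s + 4)*(s + 5)*(s + 6).
Partial-fraction decomposition: -2987/(1600*(s + 6)) + 460/(189*(s + 5)) - 179/(256*(s + 4)) + 33/(448*(s - 2)) + 10121/(172800*(s - 4)) + 379/(480*(s - 4)**2).
Integrate each term; A/(s−a) gives A·log|s−a|; A/(s−a)² gives −A/(s−a).

10121*log(s - 4)/172800 + 33*log(s - 2)/448 - 179*log(s + 4)/256 + 460*log(s + 5)/189 - 2987*log(s + 6)/1600 - 379/(480*s - 1920) + C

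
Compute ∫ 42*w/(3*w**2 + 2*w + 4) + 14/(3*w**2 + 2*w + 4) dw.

7*log(3*w**2 + 2*w + 4) + C

Let u = 3*w**2 + 2*w + 4, so du = (6*w + 2) dw.
Rewriting, the integral becomes 7·∫ 1/u du = 7·log(u).
Substituting back, u = 3*w**2 + 2*w + 4.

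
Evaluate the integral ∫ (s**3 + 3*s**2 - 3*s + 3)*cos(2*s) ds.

s**3*sin(2*s)/2 + 3*s**2*sin(2*s)/2 + 3*s**2*cos(2*s)/4 - 9*s*sin(2*s)/4 + 3*s*cos(2*s)/2 + 3*sin(2*s)/4 - 9*cos(2*s)/8 + C

Use integration by parts with u = s**3 + 3*s**2 - 3*s + 3, dv = cos(2*s) ds, so v = sin(2*s)/2.
Apply parts 3 times (tabular method): alternate signs, differentiate u down to 0, integrate dv up.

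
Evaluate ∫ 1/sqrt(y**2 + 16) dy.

Substitute y = 4·tan(θ), so dy = 4·sec(θ)^2 dθ and the radical becomes sqrt(y**2 + 16) = 4·sec(θ) by the Pythagorean identity.
Integrate the resulting trig expression in θ, then back-substitute tan(θ) = y/4, sec(θ) = sqrt(y**2 + 16)/4 (absorbing any constant into C).

log(y + sqrt(y**2 + 16)) + C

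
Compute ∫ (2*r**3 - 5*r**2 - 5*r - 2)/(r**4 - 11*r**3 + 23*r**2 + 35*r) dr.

Factor the denominator: r*(r - 7)*(r - 5)*(r + 1).
Partial-fraction decomposition: 1/(12*(r + 1)) - 49/(30*(r - 5)) + 101/(28*(r - 7)) - 2/(35*r).
Integrate each term: A/(r−a) contributes A·log|r−a|.

-2*log(r)/35 + 101*log(r - 7)/28 - 49*log(r - 5)/30 + log(r + 1)/12 + C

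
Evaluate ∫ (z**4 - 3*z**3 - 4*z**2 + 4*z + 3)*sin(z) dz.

Use integration by parts with u = z**4 - 3*z**3 - 4*z**2 + 4*z + 3, dv = sin(z) dz, so v = -cos(z).
Apply parts 4 times (tabular method): alternate signs, differentiate u down to 0, integrate dv up.

-z**4*cos(z) + 4*z**3*sin(z) + 3*z**3*cos(z) - 9*z**2*sin(z) + 16*z**2*cos(z) - 32*z*sin(z) - 22*z*cos(z) + 22*sin(z) - 35*cos(z) + C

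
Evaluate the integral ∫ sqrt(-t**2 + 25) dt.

Substitute t = 5·sin(θ), so dt = 5·cos(θ) dθ and the radical becomes sqrt(-t**2 + 25) = 5·cos(θ) by the Pythagorean identity.
Integrate the resulting trig expression in θ, then back-substitute θ = asin(t/5), sin(θ) = t/5, cos(θ) = sqrt(-t**2 + 25)/5 (absorbing any constant into C).

t*sqrt(-t**2 + 25)/2 + 25*asin(t/5)/2 + C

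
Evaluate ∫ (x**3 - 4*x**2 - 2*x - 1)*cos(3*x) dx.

x**3*sin(3*x)/3 - 4*x**2*sin(3*x)/3 + x**2*cos(3*x)/3 - 8*x*sin(3*x)/9 - 8*x*cos(3*x)/9 - sin(3*x)/27 - 8*cos(3*x)/27 + C

Use integration by parts with u = x**3 - 4*x**2 - 2*x - 1, dv = cos(3*x) dx, so v = sin(3*x)/3.
Apply parts 3 times (tabular method): alternate signs, differentiate u down to 0, integrate dv up.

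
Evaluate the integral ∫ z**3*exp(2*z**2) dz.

Let u = z², du = 2z dz; rewrite as (1/2)∫ u^1·exp(2u) du.
Now integrate by parts 1 time.

(2*z**2 - 1)*exp(2*z**2)/8 + C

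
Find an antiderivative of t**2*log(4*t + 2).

t**3*log(4*t + 2)/3 - t**3/9 + t**2/12 - t/12 + log(2*t + 1)/24 + C

Use integration by parts with u = log(4*t + 2), dv = t**2 dt.
Then du = 4/(4*t + 2) dt and v = t**3/3.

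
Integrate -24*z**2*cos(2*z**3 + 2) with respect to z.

-4*sin(2*z**3 + 2) + C

Let u = 2*z**3 + 2, so du = (6*z**2) dz.
Rewriting, the integral becomes -4·∫ cos(u) du = -4·sin(u).
Substituting back, u = 2*z**3 + 2.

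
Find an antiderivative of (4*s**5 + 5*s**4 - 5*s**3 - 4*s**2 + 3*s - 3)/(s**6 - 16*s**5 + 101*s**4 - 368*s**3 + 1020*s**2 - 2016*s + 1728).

Factor the denominator: (s - 6)*(s - 4)**2*(s - 2)*(s**2 + 9).
Partial-fraction decomposition: -2*(5714*s + 17031)/(24375*(s**2 + 9)) - 155/(208*(s - 2)) - 113267/(2500*(s - 4)) - 5001/(100*(s - 4)**2) + 2425/(48*(s - 6)).
Integrate each term; A/(s−a) gives A·log|s−a|; the (Bs+D)/(s²+p²) term gives a log and an atan.

2425*log(s - 6)/48 - 113267*log(s - 4)/2500 - 155*log(s - 2)/208 - 5714*log(s**2 + 9)/24375 - 11354*atan(s/3)/24375 + 5001/(100*s - 400) + C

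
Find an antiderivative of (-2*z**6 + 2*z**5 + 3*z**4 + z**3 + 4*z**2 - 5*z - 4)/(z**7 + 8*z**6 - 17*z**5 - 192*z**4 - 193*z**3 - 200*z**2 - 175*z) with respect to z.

4*log(z)/175 - 7643*log(z - 5)/31200 + log(z + 1)/96 + 35629*log(z + 5)/10400 - 3491*log(z + 7)/672 - log(z**2 + 1)/104 + C

Factor the denominator: z*(z - 5)*(z + 1)*(z + 5)*(z + 7)*(z**2 + 1).
Partial-fraction decomposition: -z/(52*(z**2 + 1)) - 3491/(672*(z + 7)) + 35629/(10400*(z + 5)) + 1/(96*(z + 1)) - 7643/(31200*(z - 5)) + 4/(175*z).
Integrate each term; A/(z−a) gives A·log|z−a|; the (Bz+D)/(z²+p²) term gives a log and an atan.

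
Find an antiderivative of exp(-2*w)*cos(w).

Let I denote the integral. Integrate by parts with u = cos(w), dv = exp(-2*w) dw, so v = -exp(-2*w)/2: I = -exp(-2*w)*cos(w)/2 − (1/2)·∫ exp(-2*w)*sin(w) dw.
Apply parts again with u = sin(w), dv = exp(-2*w) dw: ∫ exp(-2*w)*sin(w) dw = -exp(-2*w)*sin(w)/2 + (1/2)·I. Substituting back brings back I: I = exp(-2*w)*sin(w)/4 - exp(-2*w)*cos(w)/2 − (1/4)·I.
Solving for I: (1 + 1/4)·I equals the remaining terms, so I = (4/5)·(exp(-2*w)*sin(w)/4 - exp(-2*w)*cos(w)/2).

exp(-2*w)*sin(w)/5 - 2*exp(-2*w)*cos(w)/5 + C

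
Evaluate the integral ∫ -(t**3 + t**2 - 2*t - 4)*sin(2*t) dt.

t**3*cos(2*t)/2 - 3*t**2*sin(2*t)/4 + t**2*cos(2*t)/2 - t*sin(2*t)/2 - 7*t*cos(2*t)/4 + 7*sin(2*t)/8 - 9*cos(2*t)/4 + C

Use integration by parts with u = t**3 + t**2 - 2*t - 4, dv = -sin(2*t) dt, so v = cos(2*t)/2.
Apply parts 3 times (tabular method): alternate signs, differentiate u down to 0, integrate dv up.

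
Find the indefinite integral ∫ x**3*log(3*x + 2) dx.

x**4*log(3*x + 2)/4 - x**4/16 + x**3/18 - x**2/18 + 2*x/27 - 4*log(3*x + 2)/81 + C

Use integration by parts with u = log(3*x + 2), dv = x**3 dx.
Then du = 3/(3*x + 2) dx and v = x**4/4.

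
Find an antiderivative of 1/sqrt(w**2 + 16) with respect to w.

log(w + sqrt(w**2 + 16)) + C

Substitute w = 4·tan(θ), so dw = 4·sec(θ)^2 dθ and the radical becomes sqrt(w**2 + 16) = 4·sec(θ) by the Pythagorean identity.
Integrate the resulting trig expression in θ, then back-substitute tan(θ) = w/4, sec(θ) = sqrt(w**2 + 16)/4 (absorbing any constant into C).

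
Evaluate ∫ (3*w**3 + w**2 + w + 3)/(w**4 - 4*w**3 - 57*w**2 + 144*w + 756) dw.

Factor the denominator: (w - 7)*(w - 6)*(w + 3)*(w + 6).
Partial-fraction decomposition: 205/(156*(w + 6)) - 4/(15*(w + 3)) - 77/(12*(w - 6)) + 544/(65*(w - 7)).
Integrate each term: A/(w−a) contributes A·log|w−a|.

544*log(w - 7)/65 - 77*log(w - 6)/12 - 4*log(w + 3)/15 + 205*log(w + 6)/156 + C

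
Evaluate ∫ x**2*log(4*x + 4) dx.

x**3*log(4*x + 4)/3 - x**3/9 + x**2/6 - x/3 + log(x + 1)/3 + C

Use integration by parts with u = log(4*x + 4), dv = x**2 dx.
Then du = 4/(4*x + 4) dx and v = x**3/3.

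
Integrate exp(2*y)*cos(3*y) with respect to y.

Let I denote the integral. Integrate by parts with u = cos(3*y), dv = exp(2*y) dy, so v = exp(2*y)/2: I = exp(2*y)*cos(3*y)/2 + (3/2)·∫ exp(2*y)*sin(3*y) dy.
Apply parts again with u = sin(3*y), dv = exp(2*y) dy: ∫ exp(2*y)*sin(3*y) dy = exp(2*y)*sin(3*y)/2 − (3/2)·I. Substituting back brings back I: I = 3*exp(2*y)*sin(3*y)/4 + exp(2*y)*cos(3*y)/2 − (9/4)·I.
Solving for I: (1 + 9/4)·I equals the remaining terms, so I = (4/13)·(3*exp(2*y)*sin(3*y)/4 + exp(2*y)*cos(3*y)/2).

3*exp(2*y)*sin(3*y)/13 + 2*exp(2*y)*cos(3*y)/13 + C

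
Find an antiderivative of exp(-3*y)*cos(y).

Let I denote the integral. Integrate by parts with u = cos(y), dv = exp(-3*y) dy, so v = -exp(-3*y)/3: I = -exp(-3*y)*cos(y)/3 − (1/3)·∫ exp(-3*y)*sin(y) dy.
Apply parts again with u = sin(y), dv = exp(-3*y) dy: ∫ exp(-3*y)*sin(y) dy = -exp(-3*y)*sin(y)/3 + (1/3)·I. Substituting back brings back I: I = exp(-3*y)*sin(y)/9 - exp(-3*y)*cos(y)/3 − (1/9)·I.
Solving for I: (1 + 1/9)·I equals the remaining terms, so I = (9/10)·(exp(-3*y)*sin(y)/9 - exp(-3*y)*cos(y)/3).

exp(-3*y)*sin(y)/10 - 3*exp(-3*y)*cos(y)/10 + C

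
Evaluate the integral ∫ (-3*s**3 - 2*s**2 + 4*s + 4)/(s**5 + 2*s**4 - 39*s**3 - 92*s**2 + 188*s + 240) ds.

Factor the denominator: (s - 6)*(s - 2)*(s + 1)*(s + 4)*(s + 5).
Partial-fraction decomposition: 309/(308*(s + 5)) - 37/(45*(s + 4)) + 1/(252*(s + 1)) + 5/(126*(s - 2)) - 173/(770*(s - 6)).
Integrate each term: A/(s−a) contributes A·log|s−a|.

-173*log(s - 6)/770 + 5*log(s - 2)/126 + log(s + 1)/252 - 37*log(s + 4)/45 + 309*log(s + 5)/308 + C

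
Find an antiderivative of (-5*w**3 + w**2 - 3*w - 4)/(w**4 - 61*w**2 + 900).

Factor the denominator: (w - 6)*(w - 5)*(w + 5)*(w + 6).
Partial-fraction decomposition: -565/(66*(w + 6)) + 661/(110*(w + 5)) + 619/(110*(w - 5)) - 533/(66*(w - 6)).
Integrate each term: A/(w−a) contributes A·log|w−a|.

-533*log(w - 6)/66 + 619*log(w - 5)/110 + 661*log(w + 5)/110 - 565*log(w + 6)/66 + C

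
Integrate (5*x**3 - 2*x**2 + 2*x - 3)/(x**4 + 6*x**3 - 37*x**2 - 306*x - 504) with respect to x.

74*log(x - 7)/65 + 27*log(x + 3)/5 - 33*log(x + 4)/2 + 389*log(x + 6)/26 + C

Factor the denominator: (x - 7)*(x + 3)*(x + 4)*(x + 6).
Partial-fraction decomposition: 389/(26*(x + 6)) - 33/(2*(x + 4)) + 27/(5*(x + 3)) + 74/(65*(x - 7)).
Integrate each term: A/(x−a) contributes A·log|x−a|.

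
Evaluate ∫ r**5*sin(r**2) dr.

-r**4*cos(r**2)/2 + r**2*sin(r**2) + cos(r**2) + C

Let u = r², du = 2r dr; rewrite as (1/2)∫ u^2·sin(1u) du.
Now integrate by parts 2 times.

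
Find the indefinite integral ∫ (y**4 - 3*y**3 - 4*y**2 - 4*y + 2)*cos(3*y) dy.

y**4*sin(3*y)/3 - y**3*sin(3*y) + 4*y**3*cos(3*y)/9 - 16*y**2*sin(3*y)/9 - y**2*cos(3*y) - 2*y*sin(3*y)/3 - 32*y*cos(3*y)/27 + 86*sin(3*y)/81 - 2*cos(3*y)/9 + C

Use integration by parts with u = y**4 - 3*y**3 - 4*y**2 - 4*y + 2, dv = cos(3*y) dy, so v = sin(3*y)/3.
Apply parts 4 times (tabular method): alternate signs, differentiate u down to 0, integrate dv up.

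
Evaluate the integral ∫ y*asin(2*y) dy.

y**2*asin(2*y)/2 + y*sqrt(-4*y**2 + 1)/8 - asin(2*y)/16 + C

Use integration by parts with u = arcsin(2*y), dv = y dy.
Then du = 2/sqrt(-4*y**2 + 1) dy.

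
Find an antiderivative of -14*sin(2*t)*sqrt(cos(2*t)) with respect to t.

14*cos(2*t)**(3/2)/3 + C

Let u = cos(2*t), so du = (-2*sin(2*t)) dt.
Rewriting, the integral becomes 7·∫ √u du = 7·(2/3)u^(3/2).
Substituting back, u = cos(2*t).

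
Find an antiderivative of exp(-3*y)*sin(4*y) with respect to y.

-3*exp(-3*y)*sin(4*y)/25 - 4*exp(-3*y)*cos(4*y)/25 + C

Let I denote the integral. Integrate by parts with u = sin(4*y), dv = exp(-3*y) dy, so v = -exp(-3*y)/3: I = -exp(-3*y)*sin(4*y)/3 + (4/3)·∫ exp(-3*y)*cos(4*y) dy.
Apply parts again with u = cos(4*y), dv = exp(-3*y) dy: ∫ exp(-3*y)*cos(4*y) dy = -exp(-3*y)*cos(4*y)/3 − (4/3)·I. Substituting back brings back I: I = -exp(-3*y)*sin(4*y)/3 - 4*exp(-3*y)*cos(4*y)/9 − (16/9)·I.
Solving for I: (1 + 16/9)·I equals the remaining terms, so I = (9/25)·(-exp(-3*y)*sin(4*y)/3 - 4*exp(-3*y)*cos(4*y)/9).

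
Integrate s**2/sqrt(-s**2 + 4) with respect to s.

Substitute s = 2·sin(θ), so ds = 2·cos(θ) dθ and the radical becomes sqrt(-s**2 + 4) = 2·cos(θ) by the Pythagorean identity.
Integrate the resulting trig expression in θ, then back-substitute θ = asin(s/2), sin(θ) = s/2, cos(θ) = sqrt(-s**2 + 4)/2 (absorbing any constant into C).

-s*sqrt(-s**2 + 4)/2 + 2*asin(s/2) + C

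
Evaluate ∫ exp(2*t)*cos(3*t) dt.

Let I denote the integral. Integrate by parts with u = cos(3*t), dv = exp(2*t) dt, so v = exp(2*t)/2: I = exp(2*t)*cos(3*t)/2 + (3/2)·∫ exp(2*t)*sin(3*t) dt.
Apply parts again with u = sin(3*t), dv = exp(2*t) dt: ∫ exp(2*t)*sin(3*t) dt = exp(2*t)*sin(3*t)/2 − (3/2)·I. Substituting back brings back I: I = 3*exp(2*t)*sin(3*t)/4 + exp(2*t)*cos(3*t)/2 − (9/4)·I.
Solving for I: (1 + 9/4)·I equals the remaining terms, so I = (4/13)·(3*exp(2*t)*sin(3*t)/4 + exp(2*t)*cos(3*t)/2).

3*exp(2*t)*sin(3*t)/13 + 2*exp(2*t)*cos(3*t)/13 + C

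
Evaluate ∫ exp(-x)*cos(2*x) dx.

2*exp(-x)*sin(2*x)/5 - exp(-x)*cos(2*x)/5 + C

Let I denote the integral. Integrate by parts with u = cos(2*x), dv = exp(-x) dx, so v = -exp(-x): I = -exp(-x)*cos(2*x) − 2·∫ exp(-x)*sin(2*x) dx.
Apply parts again with u = sin(2*x), dv = exp(-x) dx: ∫ exp(-x)*sin(2*x) dx = -exp(-x)*sin(2*x) + 2·I. Substituting back brings back I: I = 2*exp(-x)*sin(2*x) - exp(-x)*cos(2*x) − 4·I.
Solving for I: (1 + 4)·I equals the remaining terms, so I = (1/5)·(2*exp(-x)*sin(2*x) - exp(-x)*cos(2*x)).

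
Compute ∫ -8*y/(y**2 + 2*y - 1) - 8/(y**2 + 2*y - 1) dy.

Let u = y**2 + 2*y - 1, so du = (2*y + 2) dy.
Rewriting, the integral becomes -4·∫ 1/u du = -4·log(u).
Substituting back, u = y**2 + 2*y - 1.

-4*log(y**2 + 2*y - 1) + C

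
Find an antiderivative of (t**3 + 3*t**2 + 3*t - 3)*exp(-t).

(-t**3 - 6*t**2 - 15*t - 12)*exp(-t) + C

Use integration by parts with u = t**3 + 3*t**2 + 3*t - 3, dv = exp(-t) dt, so v = -exp(-t).
Apply parts 3 times (tabular method): alternate signs, differentiate u down to 0, integrate dv up.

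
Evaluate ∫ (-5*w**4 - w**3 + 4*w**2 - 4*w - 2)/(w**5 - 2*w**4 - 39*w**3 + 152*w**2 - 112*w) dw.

log(w)/56 - 2549*log(w - 4)/792 - log(w - 1)/9 - 130*log(w + 7)/77 + 59/(6*w - 24) + C

Factor the denominator: w*(w - 4)**2*(w - 1)*(w + 7).
Partial-fraction decomposition: -130/(77*(w + 7)) - 1/(9*(w - 1)) - 2549/(792*(w - 4)) - 59/(6*(w - 4)**2) + 1/(56*w).
Integrate each term; A/(w−a) gives A·log|w−a|; A/(w−a)² gives −A/(w−a).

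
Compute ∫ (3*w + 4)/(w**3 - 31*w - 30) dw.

2*log(w - 6)/7 - log(w + 1)/28 - log(w + 5)/4 + C

Factor the denominator: (w - 6)*(w + 1)*(w + 5).
Partial-fraction decomposition: -1/(4*(w + 5)) - 1/(28*(w + 1)) + 2/(7*(w - 6)).
Integrate each term: A/(w−a) contributes A·log|w−a|.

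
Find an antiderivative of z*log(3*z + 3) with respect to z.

Use integration by parts with u = log(3*z + 3), dv = z dz.
Then du = 3/(3*z + 3) dz and v = z**2/2.

z**2*log(3*z + 3)/2 - z**2/4 + z/2 - log(z + 1)/2 + C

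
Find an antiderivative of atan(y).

y*atan(y) - log(y**2 + 1)/2 + C

Use integration by parts with u = arctan(y), dv = dy.
Then du = 1/(y**2 + 1) dy.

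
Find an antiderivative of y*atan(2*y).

y**2*atan(2*y)/2 - y/4 + atan(2*y)/8 + C

Use integration by parts with u = arctan(2*y), dv = y dy.
Then du = 2/(4*y**2 + 1) dy.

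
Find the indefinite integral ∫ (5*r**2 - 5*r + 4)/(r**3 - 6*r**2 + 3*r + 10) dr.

52*log(r - 5)/9 - 14*log(r - 2)/9 + 7*log(r + 1)/9 + C

Factor the denominator: (r - 5)*(r - 2)*(r + 1).
Partial-fraction decomposition: 7/(9*(r + 1)) - 14/(9*(r - 2)) + 52/(9*(r - 5)).
Integrate each term: A/(r−a) contributes A·log|r−a|.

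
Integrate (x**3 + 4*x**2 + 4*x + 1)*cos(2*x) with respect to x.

x**3*sin(2*x)/2 + 2*x**2*sin(2*x) + 3*x**2*cos(2*x)/4 + 5*x*sin(2*x)/4 + 2*x*cos(2*x) - sin(2*x)/2 + 5*cos(2*x)/8 + C

Use integration by parts with u = x**3 + 4*x**2 + 4*x + 1, dv = cos(2*x) dx, so v = sin(2*x)/2.
Apply parts 3 times (tabular method): alternate signs, differentiate u down to 0, integrate dv up.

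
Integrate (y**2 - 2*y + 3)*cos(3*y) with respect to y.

Use integration by parts with u = y**2 - 2*y + 3, dv = cos(3*y) dy, so v = sin(3*y)/3.
Apply parts 2 times (tabular method): alternate signs, differentiate u down to 0, integrate dv up.

y**2*sin(3*y)/3 - 2*y*sin(3*y)/3 + 2*y*cos(3*y)/9 + 25*sin(3*y)/27 - 2*cos(3*y)/9 + C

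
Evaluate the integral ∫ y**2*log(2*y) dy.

y**3*(log(y) + log(2))/3 - y**3/9 + C

Use integration by parts with u = log(2*y), dv = y**2 dy.
Then du = 1/y dy and v = y**3/3.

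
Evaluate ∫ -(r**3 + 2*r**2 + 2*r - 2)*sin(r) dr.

r**3*cos(r) - 3*r**2*sin(r) + 2*r**2*cos(r) - 4*r*sin(r) - 4*r*cos(r) + 4*sin(r) - 6*cos(r) + C

Use integration by parts with u = r**3 + 2*r**2 + 2*r - 2, dv = -sin(r) dr, so v = cos(r).
Apply parts 3 times (tabular method): alternate signs, differentiate u down to 0, integrate dv up.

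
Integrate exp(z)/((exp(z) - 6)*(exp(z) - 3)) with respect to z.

Let u = e^z, du = e^z dz.
The integral becomes ∫ du/((u-6)(u-3)); decompose into partial fractions.

log(exp(z) - 6)/3 - log(exp(z) - 3)/3 + C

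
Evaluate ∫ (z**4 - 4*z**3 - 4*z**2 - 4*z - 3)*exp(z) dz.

(z**4 - 8*z**3 + 20*z**2 - 44*z + 41)*exp(z) + C

Use integration by parts with u = z**4 - 4*z**3 - 4*z**2 - 4*z - 3, dv = exp(z) dz, so v = exp(z).
Apply parts 4 times (tabular method): alternate signs, differentiate u down to 0, integrate dv up.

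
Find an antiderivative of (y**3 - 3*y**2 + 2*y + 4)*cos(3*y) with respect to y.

y**3*sin(3*y)/3 - y**2*sin(3*y) + y**2*cos(3*y)/3 + 4*y*sin(3*y)/9 - 2*y*cos(3*y)/3 + 14*sin(3*y)/9 + 4*cos(3*y)/27 + C

Use integration by parts with u = y**3 - 3*y**2 + 2*y + 4, dv = cos(3*y) dy, so v = sin(3*y)/3.
Apply parts 3 times (tabular method): alternate signs, differentiate u down to 0, integrate dv up.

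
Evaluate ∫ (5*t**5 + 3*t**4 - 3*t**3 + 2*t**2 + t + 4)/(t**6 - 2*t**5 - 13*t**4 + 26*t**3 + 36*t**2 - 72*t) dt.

-log(t)/18 + 701*log(t - 3)/45 - 4789*log(t - 2)/400 - 39*log(t + 2)/80 + 436*log(t + 3)/225 + 99/(20*t - 40) + C

Factor the denominator: t*(t - 3)*(t - 2)**2*(t + 2)*(t + 3).
Partial-fraction decomposition: 436/(225*(t + 3)) - 39/(80*(t + 2)) - 4789/(400*(t - 2)) - 99/(20*(t - 2)**2) + 701/(45*(t - 3)) - 1/(18*t).
Integrate each term; A/(t−a) gives A·log|t−a|; A/(t−a)² gives −A/(t−a).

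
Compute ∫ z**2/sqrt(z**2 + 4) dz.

z*sqrt(z**2 + 4)/2 - 2*log(z + sqrt(z**2 + 4)) + C

Substitute z = 2·tan(θ), so dz = 2·sec(θ)^2 dθ and the radical becomes sqrt(z**2 + 4) = 2·sec(θ) by the Pythagorean identity.
Integrate the resulting trig expression in θ, then back-substitute tan(θ) = z/2, sec(θ) = sqrt(z**2 + 4)/2 (absorbing any constant into C).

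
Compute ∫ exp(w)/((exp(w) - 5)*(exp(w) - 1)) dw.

log(exp(w) - 5)/4 - log(exp(w) - 1)/4 + C

Let u = e^w, du = e^w dw.
The integral becomes ∫ du/((u-1)(u-5)); decompose into partial fractions.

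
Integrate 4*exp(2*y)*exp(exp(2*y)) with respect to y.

2*exp(exp(2*y)) + C

Let u = exp(2*y), so du = (2*exp(2*y)) dy.
Rewriting, the integral becomes 2·∫ e^u du = 2·e^u.
Substituting back, u = exp(2*y).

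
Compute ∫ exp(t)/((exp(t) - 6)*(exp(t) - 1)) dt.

Let u = e^t, du = e^t dt.
The integral becomes ∫ du/((u-1)(u-6)); decompose into partial fractions.

log(exp(t) - 6)/5 - log(exp(t) - 1)/5 + C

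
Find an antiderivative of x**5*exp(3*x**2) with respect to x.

Let u = x², du = 2x dx; rewrite as (1/2)∫ u^2·exp(3u) du.
Now integrate by parts 2 times.

(9*x**4 - 6*x**2 + 2)*exp(3*x**2)/54 + C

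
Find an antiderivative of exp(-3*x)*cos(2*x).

Let I denote the integral. Integrate by parts with u = cos(2*x), dv = exp(-3*x) dx, so v = -exp(-3*x)/3: I = -exp(-3*x)*cos(2*x)/3 − (2/3)·∫ exp(-3*x)*sin(2*x) dx.
Apply parts again with u = sin(2*x), dv = exp(-3*x) dx: ∫ exp(-3*x)*sin(2*x) dx = -exp(-3*x)*sin(2*x)/3 + (2/3)·I. Substituting back brings back I: I = 2*exp(-3*x)*sin(2*x)/9 - exp(-3*x)*cos(2*x)/3 − (4/9)·I.
Solving for I: (1 + 4/9)·I equals the remaining terms, so I = (9/13)·(2*exp(-3*x)*sin(2*x)/9 - exp(-3*x)*cos(2*x)/3).

2*exp(-3*x)*sin(2*x)/13 - 3*exp(-3*x)*cos(2*x)/13 + C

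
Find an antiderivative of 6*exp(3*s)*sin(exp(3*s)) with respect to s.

Let u = exp(3*s), so du = (3*exp(3*s)) ds.
Rewriting, the integral becomes 2·∫ sin(u) du = 2·-cos(u).
Substituting back, u = exp(3*s).

-2*cos(exp(3*s)) + C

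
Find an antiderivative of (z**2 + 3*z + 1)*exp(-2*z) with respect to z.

(-z**2 - 4*z - 3)*exp(-2*z)/2 + C

Use integration by parts with u = z**2 + 3*z + 1, dv = exp(-2*z) dz, so v = -exp(-2*z)/2.
Apply parts 2 times (tabular method): alternate signs, differentiate u down to 0, integrate dv up.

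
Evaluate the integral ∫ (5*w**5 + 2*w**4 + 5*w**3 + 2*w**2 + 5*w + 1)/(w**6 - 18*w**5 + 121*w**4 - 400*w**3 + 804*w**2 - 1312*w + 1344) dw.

45343*log(w - 7)/954 - 2303*log(w - 4)/180 - 773*log(w - 3)/26 - 57*log(w**2 + 4)/27560 - 3473*atan(w/2)/27560 + 1201/(12*w - 48) + C

Factor the denominator: (w - 7)*(w - 4)**2*(w - 3)*(w**2 + 4).
Partial-fraction decomposition: -(57*w + 3473)/(13780*(w**2 + 4)) - 773/(26*(w - 3)) - 2303/(180*(w - 4)) - 1201/(12*(w - 4)**2) + 45343/(954*(w - 7)).
Integrate each term; A/(w−a) gives A·log|w−a|; the (Bw+D)/(w²+p²) term gives a log and an atan.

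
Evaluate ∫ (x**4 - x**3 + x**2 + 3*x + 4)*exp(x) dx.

(x**4 - 5*x**3 + 16*x**2 - 29*x + 33)*exp(x) + C

Use integration by parts with u = x**4 - x**3 + x**2 + 3*x + 4, dv = exp(x) dx, so v = exp(x).
Apply parts 4 times (tabular method): alternate signs, differentiate u down to 0, integrate dv up.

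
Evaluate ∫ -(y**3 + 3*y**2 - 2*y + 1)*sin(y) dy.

Use integration by parts with u = y**3 + 3*y**2 - 2*y + 1, dv = -sin(y) dy, so v = cos(y).
Apply parts 3 times (tabular method): alternate signs, differentiate u down to 0, integrate dv up.

y**3*cos(y) - 3*y**2*sin(y) + 3*y**2*cos(y) - 6*y*sin(y) - 8*y*cos(y) + 8*sin(y) - 5*cos(y) + C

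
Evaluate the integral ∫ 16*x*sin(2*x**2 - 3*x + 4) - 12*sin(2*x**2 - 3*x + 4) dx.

Let u = 2*x**2 - 3*x + 4, so du = (4*x - 3) dx.
Rewriting, the integral becomes 4·∫ sin(u) du = 4·-cos(u).
Substituting back, u = 2*x**2 - 3*x + 4.

-4*cos(2*x**2 - 3*x + 4) + C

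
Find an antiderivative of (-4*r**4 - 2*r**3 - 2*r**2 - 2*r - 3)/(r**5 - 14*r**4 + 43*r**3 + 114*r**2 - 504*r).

Factor the denominator: r*(r - 7)*(r - 6)*(r - 4)*(r + 3).
Partial-fraction decomposition: -19/(126*(r + 3)) - 1195/(168*(r - 4)) + 1901/(36*(r - 6)) - 2081/(42*(r - 7)) + 1/(168*r).
Integrate each term: A/(r−a) contributes A·log|r−a|.

log(r)/168 - 2081*log(r - 7)/42 + 1901*log(r - 6)/36 - 1195*log(r - 4)/168 - 19*log(r + 3)/126 + C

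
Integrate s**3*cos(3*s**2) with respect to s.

s**2*sin(3*s**2)/6 + cos(3*s**2)/18 + C

Let u = s², du = 2s ds; rewrite as (1/2)∫ u^1·cos(3u) du.
Now integrate by parts 1 time.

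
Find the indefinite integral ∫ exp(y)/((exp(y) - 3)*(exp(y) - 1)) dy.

Let u = e^y, du = e^y dy.
The integral becomes ∫ du/((u-3)(u-1)); decompose into partial fractions.

log(exp(y) - 3)/2 - log(exp(y) - 1)/2 + C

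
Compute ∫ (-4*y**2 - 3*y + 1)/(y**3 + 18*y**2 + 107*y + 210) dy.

Factor the denominator: (y + 5)*(y + 6)*(y + 7).
Partial-fraction decomposition: -87/(y + 7) + 125/(y + 6) - 42/(y + 5).
Integrate each term: A/(y−a) contributes A·log|y−a|.

-42*log(y + 5) + 125*log(y + 6) - 87*log(y + 7) + C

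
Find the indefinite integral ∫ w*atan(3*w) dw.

Use integration by parts with u = arctan(3*w), dv = w dw.
Then du = 3/(9*w**2 + 1) dw.

w**2*atan(3*w)/2 - w/6 + atan(3*w)/18 + C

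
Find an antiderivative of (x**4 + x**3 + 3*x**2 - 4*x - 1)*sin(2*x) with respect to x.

Use integration by parts with u = x**4 + x**3 + 3*x**2 - 4*x - 1, dv = sin(2*x) dx, so v = -cos(2*x)/2.
Apply parts 4 times (tabular method): alternate signs, differentiate u down to 0, integrate dv up.

-x**4*cos(2*x)/2 + x**3*sin(2*x) - x**3*cos(2*x)/2 + 3*x**2*sin(2*x)/4 + 11*x*cos(2*x)/4 - 11*sin(2*x)/8 + cos(2*x)/2 + C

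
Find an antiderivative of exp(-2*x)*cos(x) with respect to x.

exp(-2*x)*sin(x)/5 - 2*exp(-2*x)*cos(x)/5 + C

Let I denote the integral. Integrate by parts with u = cos(x), dv = exp(-2*x) dx, so v = -exp(-2*x)/2: I = -exp(-2*x)*cos(x)/2 − (1/2)·∫ exp(-2*x)*sin(x) dx.
Apply parts again with u = sin(x), dv = exp(-2*x) dx: ∫ exp(-2*x)*sin(x) dx = -exp(-2*x)*sin(x)/2 + (1/2)·I. Substituting back brings back I: I = exp(-2*x)*sin(x)/4 - exp(-2*x)*cos(x)/2 − (1/4)·I.
Solving for I: (1 + 1/4)·I equals the remaining terms, so I = (4/5)·(exp(-2*x)*sin(x)/4 - exp(-2*x)*cos(x)/2).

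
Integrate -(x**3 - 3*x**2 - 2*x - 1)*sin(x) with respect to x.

x**3*cos(x) - 3*x**2*sin(x) - 3*x**2*cos(x) + 6*x*sin(x) - 8*x*cos(x) + 8*sin(x) + 5*cos(x) + C

Use integration by parts with u = x**3 - 3*x**2 - 2*x - 1, dv = -sin(x) dx, so v = cos(x).
Apply parts 3 times (tabular method): alternate signs, differentiate u down to 0, integrate dv up.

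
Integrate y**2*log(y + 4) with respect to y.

Use integration by parts with u = log(y + 4), dv = y**2 dy.
Then du = 1/(y + 4) dy and v = y**3/3.

y**3*log(y + 4)/3 - y**3/9 + 2*y**2/3 - 16*y/3 + 64*log(y + 4)/3 + C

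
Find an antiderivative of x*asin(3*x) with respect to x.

x**2*asin(3*x)/2 + x*sqrt(-9*x**2 + 1)/12 - asin(3*x)/36 + C

Use integration by parts with u = arcsin(3*x), dv = x dx.
Then du = 3/sqrt(-9*x**2 + 1) dx.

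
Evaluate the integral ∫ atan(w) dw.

w*atan(w) - log(w**2 + 1)/2 + C

Use integration by parts with u = arctan(w), dv = dw.
Then du = 1/(w**2 + 1) dw.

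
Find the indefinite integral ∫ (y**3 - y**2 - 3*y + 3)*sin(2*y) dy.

Use integration by parts with u = y**3 - y**2 - 3*y + 3, dv = sin(2*y) dy, so v = -cos(2*y)/2.
Apply parts 3 times (tabular method): alternate signs, differentiate u down to 0, integrate dv up.

-y**3*cos(2*y)/2 + 3*y**2*sin(2*y)/4 + y**2*cos(2*y)/2 - y*sin(2*y)/2 + 9*y*cos(2*y)/4 - 9*sin(2*y)/8 - 7*cos(2*y)/4 + C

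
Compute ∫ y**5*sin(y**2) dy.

-y**4*cos(y**2)/2 + y**2*sin(y**2) + cos(y**2) + C

Let u = y², du = 2y dy; rewrite as (1/2)∫ u^2·sin(1u) du.
Now integrate by parts 2 times.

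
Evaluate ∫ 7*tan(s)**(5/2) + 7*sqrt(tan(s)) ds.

14*tan(s)**(3/2)/3 + C

Let u = tan(s), so du = (tan(s)**2 + 1) ds.
Rewriting, the integral becomes 7·∫ √u du = 7·(2/3)u^(3/2).
Substituting back, u = tan(s).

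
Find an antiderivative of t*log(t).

Use integration by parts with u = log(t), dv = t dt.
Then du = 1/t dt and v = t**2/2.

t**2*log(t)/2 - t**2/4 + C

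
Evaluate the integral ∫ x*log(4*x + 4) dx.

x**2*log(4*x + 4)/2 - x**2/4 + x/2 - log(x + 1)/2 + C

Use integration by parts with u = log(4*x + 4), dv = x dx.
Then du = 4/(4*x + 4) dx and v = x**2/2.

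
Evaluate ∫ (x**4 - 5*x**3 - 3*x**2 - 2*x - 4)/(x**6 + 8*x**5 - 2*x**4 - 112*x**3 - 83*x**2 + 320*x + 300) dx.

-91*log(x - 3)/1280 + 11*log(x - 2)/147 + log(x + 1)/192 - 11*log(x + 2)/45 + 26587*log(x + 5)/112896 - 1181/(672*x + 3360) + C

Factor the denominator: (x - 3)*(x - 2)*(x + 1)*(x + 2)*(x + 5)**2.
Partial-fraction decomposition: 26587/(112896*(x + 5)) + 1181/(672*(x + 5)**2) - 11/(45*(x + 2)) + 1/(192*(x + 1)) + 11/(147*(x - 2)) - 91/(1280*(x - 3)).
Integrate each term; A/(x−a) gives A·log|x−a|; A/(x−a)² gives −A/(x−a).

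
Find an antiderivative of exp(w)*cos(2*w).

2*exp(w)*sin(2*w)/5 + exp(w)*cos(2*w)/5 + C

Let I denote the integral. Integrate by parts with u = cos(2*w), dv = exp(w) dw, so v = exp(w): I = exp(w)*cos(2*w) + 2·∫ exp(w)*sin(2*w) dw.
Apply parts again with u = sin(2*w), dv = exp(w) dw: ∫ exp(w)*sin(2*w) dw = exp(w)*sin(2*w) − 2·I. Substituting back brings back I: I = 2*exp(w)*sin(2*w) + exp(w)*cos(2*w) − 4·I.
Solving for I: (1 + 4)·I equals the remaining terms, so I = (1/5)·(2*exp(w)*sin(2*w) + exp(w)*cos(2*w)).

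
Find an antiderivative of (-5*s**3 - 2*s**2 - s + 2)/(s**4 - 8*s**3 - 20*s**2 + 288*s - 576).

-289*log(s - 6)/12 + 1993*log(s - 4)/100 - 127*log(s + 6)/150 - 177/(10*s - 40) + C

Factor the denominator: (s - 6)*(s - 4)**2*(s + 6).
Partial-fraction decomposition: -127/(150*(s + 6)) + 1993/(100*(s - 4)) + 177/(10*(s - 4)**2) - 289/(12*(s - 6)).
Integrate each term; A/(s−a) gives A·log|s−a|; A/(s−a)² gives −A/(s−a).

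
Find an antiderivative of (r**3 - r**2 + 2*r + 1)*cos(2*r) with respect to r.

r**3*sin(2*r)/2 - r**2*sin(2*r)/2 + 3*r**2*cos(2*r)/4 + r*sin(2*r)/4 - r*cos(2*r)/2 + 3*sin(2*r)/4 + cos(2*r)/8 + C

Use integration by parts with u = r**3 - r**2 + 2*r + 1, dv = cos(2*r) dr, so v = sin(2*r)/2.
Apply parts 3 times (tabular method): alternate signs, differentiate u down to 0, integrate dv up.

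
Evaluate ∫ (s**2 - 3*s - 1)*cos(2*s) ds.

s**2*sin(2*s)/2 - 3*s*sin(2*s)/2 + s*cos(2*s)/2 - 3*sin(2*s)/4 - 3*cos(2*s)/4 + C

Use integration by parts with u = s**2 - 3*s - 1, dv = cos(2*s) ds, so v = sin(2*s)/2.
Apply parts 2 times (tabular method): alternate signs, differentiate u down to 0, integrate dv up.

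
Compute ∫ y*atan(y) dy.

y**2*atan(y)/2 - y/2 + atan(y)/2 + C

Use integration by parts with u = arctan(y), dv = y dy.
Then du = 1/(y**2 + 1) dy.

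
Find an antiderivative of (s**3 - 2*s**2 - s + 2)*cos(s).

Use integration by parts with u = s**3 - 2*s**2 - s + 2, dv = cos(s) ds, so v = sin(s).
Apply parts 3 times (tabular method): alternate signs, differentiate u down to 0, integrate dv up.

s**3*sin(s) - 2*s**2*sin(s) + 3*s**2*cos(s) - 7*s*sin(s) - 4*s*cos(s) + 6*sin(s) - 7*cos(s) + C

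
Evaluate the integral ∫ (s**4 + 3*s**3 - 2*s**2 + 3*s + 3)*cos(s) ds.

Use integration by parts with u = s**4 + 3*s**3 - 2*s**2 + 3*s + 3, dv = cos(s) ds, so v = sin(s).
Apply parts 4 times (tabular method): alternate signs, differentiate u down to 0, integrate dv up.

s**4*sin(s) + 3*s**3*sin(s) + 4*s**3*cos(s) - 14*s**2*sin(s) + 9*s**2*cos(s) - 15*s*sin(s) - 28*s*cos(s) + 31*sin(s) - 15*cos(s) + C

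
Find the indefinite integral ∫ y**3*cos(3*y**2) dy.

Let u = y², du = 2y dy; rewrite as (1/2)∫ u^1·cos(3u) du.
Now integrate by parts 1 time.

y**2*sin(3*y**2)/6 + cos(3*y**2)/18 + C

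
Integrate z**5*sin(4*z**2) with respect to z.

-z**4*cos(4*z**2)/8 + z**2*sin(4*z**2)/16 + cos(4*z**2)/64 + C

Let u = z², du = 2z dz; rewrite as (1/2)∫ u^2·sin(4u) du.
Now integrate by parts 2 times.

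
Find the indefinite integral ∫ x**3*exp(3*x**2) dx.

Let u = x², du = 2x dx; rewrite as (1/2)∫ u^1·exp(3u) du.
Now integrate by parts 1 time.

(3*x**2 - 1)*exp(3*x**2)/18 + C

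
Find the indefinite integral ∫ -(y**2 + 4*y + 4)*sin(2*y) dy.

Use integration by parts with u = y**2 + 4*y + 4, dv = -sin(2*y) dy, so v = cos(2*y)/2.
Apply parts 2 times (tabular method): alternate signs, differentiate u down to 0, integrate dv up.

y**2*cos(2*y)/2 - y*sin(2*y)/2 + 2*y*cos(2*y) - sin(2*y) + 7*cos(2*y)/4 + C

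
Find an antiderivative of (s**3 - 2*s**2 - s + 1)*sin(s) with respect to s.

-s**3*cos(s) + 3*s**2*sin(s) + 2*s**2*cos(s) - 4*s*sin(s) + 7*s*cos(s) - 7*sin(s) - 5*cos(s) + C

Use integration by parts with u = s**3 - 2*s**2 - s + 1, dv = sin(s) ds, so v = -cos(s).
Apply parts 3 times (tabular method): alternate signs, differentiate u down to 0, integrate dv up.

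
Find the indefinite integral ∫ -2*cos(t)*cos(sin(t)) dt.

-2*sin(sin(t)) + C

Let u = sin(t), so du = (cos(t)) dt.
Rewriting, the integral becomes -2·∫ cos(u) du = -2·sin(u).
Substituting back, u = sin(t).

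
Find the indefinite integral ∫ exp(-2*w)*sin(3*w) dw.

Let I denote the integral. Integrate by parts with u = sin(3*w), dv = exp(-2*w) dw, so v = -exp(-2*w)/2: I = -exp(-2*w)*sin(3*w)/2 + (3/2)·∫ exp(-2*w)*cos(3*w) dw.
Apply parts again with u = cos(3*w), dv = exp(-2*w) dw: ∫ exp(-2*w)*cos(3*w) dw = -exp(-2*w)*cos(3*w)/2 − (3/2)·I. Substituting back brings back I: I = -exp(-2*w)*sin(3*w)/2 - 3*exp(-2*w)*cos(3*w)/4 − (9/4)·I.
Solving for I: (1 + 9/4)·I equals the remaining terms, so I = (4/13)·(-exp(-2*w)*sin(3*w)/2 - 3*exp(-2*w)*cos(3*w)/4).

-2*exp(-2*w)*sin(3*w)/13 - 3*exp(-2*w)*cos(3*w)/13 + C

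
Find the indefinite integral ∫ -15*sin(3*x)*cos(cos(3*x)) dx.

5*sin(cos(3*x)) + C

Let u = cos(3*x), so du = (-3*sin(3*x)) dx.
Rewriting, the integral becomes 5·∫ cos(u) du = 5·sin(u).
Substituting back, u = cos(3*x).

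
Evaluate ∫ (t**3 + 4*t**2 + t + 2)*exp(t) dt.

(t**3 + t**2 - t + 3)*exp(t) + C

Use integration by parts with u = t**3 + 4*t**2 + t + 2, dv = exp(t) dt, so v = exp(t).
Apply parts 3 times (tabular method): alternate signs, differentiate u down to 0, integrate dv up.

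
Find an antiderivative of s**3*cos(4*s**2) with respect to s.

Let u = s², du = 2s ds; rewrite as (1/2)∫ u^1·cos(4u) du.
Now integrate by parts 1 time.

s**2*sin(4*s**2)/8 + cos(4*s**2)/32 + C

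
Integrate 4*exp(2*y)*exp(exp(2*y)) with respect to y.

2*exp(exp(2*y)) + C

Let u = exp(2*y), so du = (2*exp(2*y)) dy.
Rewriting, the integral becomes 2·∫ e^u du = 2·e^u.
Substituting back, u = exp(2*y).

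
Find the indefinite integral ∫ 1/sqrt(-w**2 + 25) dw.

asin(w/5) + C

Substitute w = 5·sin(θ), so dw = 5·cos(θ) dθ and the radical becomes sqrt(-w**2 + 25) = 5·cos(θ) by the Pythagorean identity.
Integrate the resulting trig expression in θ, then back-substitute θ = asin(w/5), sin(θ) = w/5, cos(θ) = sqrt(-w**2 + 25)/5 (absorbing any constant into C).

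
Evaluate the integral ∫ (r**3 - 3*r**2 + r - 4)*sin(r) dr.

-r**3*cos(r) + 3*r**2*sin(r) + 3*r**2*cos(r) - 6*r*sin(r) + 5*r*cos(r) - 5*sin(r) - 2*cos(r) + C

Use integration by parts with u = r**3 - 3*r**2 + r - 4, dv = sin(r) dr, so v = -cos(r).
Apply parts 3 times (tabular method): alternate signs, differentiate u down to 0, integrate dv up.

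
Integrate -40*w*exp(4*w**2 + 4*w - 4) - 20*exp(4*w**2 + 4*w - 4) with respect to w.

Let u = 4*w**2 + 4*w - 4, so du = (8*w + 4) dw.
Rewriting, the integral becomes -5·∫ e^u du = -5·e^u.
Substituting back, u = 4*w**2 + 4*w - 4.

-5*exp(4*w**2 + 4*w - 4) + C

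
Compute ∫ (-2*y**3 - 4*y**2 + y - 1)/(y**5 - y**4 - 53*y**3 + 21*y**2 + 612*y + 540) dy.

Factor the denominator: (y - 6)*(y - 5)*(y + 1)*(y + 3)*(y + 6).
Partial-fraction decomposition: 281/(1980*(y + 6)) - 7/(216*(y + 3)) - 1/(105*(y + 1)) + 173/(264*(y - 5)) - 571/(756*(y - 6)).
Integrate each term: A/(y−a) contributes A·log|y−a|.

-571*log(y - 6)/756 + 173*log(y - 5)/264 - log(y + 1)/105 - 7*log(y + 3)/216 + 281*log(y + 6)/1980 + C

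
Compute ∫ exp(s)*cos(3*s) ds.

Let I denote the integral. Integrate by parts with u = cos(3*s), dv = exp(s) ds, so v = exp(s): I = exp(s)*cos(3*s) + 3·∫ exp(s)*sin(3*s) ds.
Apply parts again with u = sin(3*s), dv = exp(s) ds: ∫ exp(s)*sin(3*s) ds = exp(s)*sin(3*s) − 3·I. Substituting back brings back I: I = 3*exp(s)*sin(3*s) + exp(s)*cos(3*s) − 9·I.
Solving for I: (1 + 9)·I equals the remaining terms, so I = (1/10)·(3*exp(s)*sin(3*s) + exp(s)*cos(3*s)).

3*exp(s)*sin(3*s)/10 + exp(s)*cos(3*s)/10 + C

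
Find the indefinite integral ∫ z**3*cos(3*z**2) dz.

z**2*sin(3*z**2)/6 + cos(3*z**2)/18 + C

Let u = z², du = 2z dz; rewrite as (1/2)∫ u^1·cos(3u) du.
Now integrate by parts 1 time.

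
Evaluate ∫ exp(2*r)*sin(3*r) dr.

Let I denote the integral. Integrate by parts with u = sin(3*r), dv = exp(2*r) dr, so v = exp(2*r)/2: I = exp(2*r)*sin(3*r)/2 − (3/2)·∫ exp(2*r)*cos(3*r) dr.
Apply parts again with u = cos(3*r), dv = exp(2*r) dr: ∫ exp(2*r)*cos(3*r) dr = exp(2*r)*cos(3*r)/2 + (3/2)·I. Substituting back brings back I: I = exp(2*r)*sin(3*r)/2 - 3*exp(2*r)*cos(3*r)/4 − (9/4)·I.
Solving for I: (1 + 9/4)·I equals the remaining terms, so I = (4/13)·(exp(2*r)*sin(3*r)/2 - 3*exp(2*r)*cos(3*r)/4).

2*exp(2*r)*sin(3*r)/13 - 3*exp(2*r)*cos(3*r)/13 + C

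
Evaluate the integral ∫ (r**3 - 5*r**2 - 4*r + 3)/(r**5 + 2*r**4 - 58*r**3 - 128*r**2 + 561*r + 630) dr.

Factor the denominator: (r - 7)*(r - 3)*(r + 1)*(r + 5)*(r + 6).
Partial-fraction decomposition: -41/(65*(r + 6)) + 227/(384*(r + 5)) + 1/(640*(r + 1)) + 3/(128*(r - 3)) + 73/(4992*(r - 7)).
Integrate each term: A/(r−a) contributes A·log|r−a|.

73*log(r - 7)/4992 + 3*log(r - 3)/128 + log(r + 1)/640 + 227*log(r + 5)/384 - 41*log(r + 6)/65 + C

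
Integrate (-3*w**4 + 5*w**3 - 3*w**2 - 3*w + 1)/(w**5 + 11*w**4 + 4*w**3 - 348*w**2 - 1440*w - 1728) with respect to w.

Factor the denominator: (w - 6)*(w + 3)*(w + 4)**2*(w + 6).
Partial-fraction decomposition: -5057/(144*(w + 6)) + 444/(25*(w + 4)) - 1123/(20*(w + 4)**2) + 395/(27*(w + 3)) - 2933/(10800*(w - 6)).
Integrate each term; A/(w−a) gives A·log|w−a|; A/(w−a)² gives −A/(w−a).

-2933*log(w - 6)/10800 + 395*log(w + 3)/27 + 444*log(w + 4)/25 - 5057*log(w + 6)/144 + 1123/(20*w + 80) + C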